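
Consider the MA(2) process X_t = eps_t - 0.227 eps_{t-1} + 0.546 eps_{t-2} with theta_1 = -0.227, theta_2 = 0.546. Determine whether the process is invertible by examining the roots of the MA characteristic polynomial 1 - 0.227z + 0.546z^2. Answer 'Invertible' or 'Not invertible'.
\text{Invertible}

The MA(q) characteristic polynomial is P(z) = 1 - 0.227z + 0.546z^2.
Invertibility requires all roots to lie outside the unit circle, i.e. |z| > 1 for every root.
Set 1 + (-0.227) z + (0.546) z^2 = 0, i.e. a z^2 + b z + c = 0 with a = 0.546, b = -0.227, c = 1.
Discriminant D = b^2 - 4ac = (-0.227)^2 - 4*(0.546)*1 = 0.051529 - (2.184) = -2.132471.
D < 0, so the roots are the complex-conjugate pair z = (-b +/- i sqrt(-D)) / (2a) = 0.2079 +/- 1.3373i.
For a conjugate pair |z|^2 = z * conj(z) = (product of roots) = c/a = 1/(0.546) = 1.831502, so |z| = sqrt(1.831502) = 1.3533 for both roots.
Moduli of all roots: 1.3533, 1.3533.
All moduli strictly greater than 1? Yes.
Verdict: Invertible.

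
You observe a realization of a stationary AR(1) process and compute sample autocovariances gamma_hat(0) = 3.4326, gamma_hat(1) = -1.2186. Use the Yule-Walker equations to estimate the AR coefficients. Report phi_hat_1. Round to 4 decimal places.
\hat\phi_{1} = -0.3550

The Yule-Walker equations for an AR(p) process read, in matrix form,
  Gamma_p phi = r_p,   with   (Gamma_p)_{ij} = gamma(|i - j|),
                       (r_p)_i = gamma(i),   i,j = 1..p.
Substitute the sample gammas (Toeplitz matrix and right-hand side of size 1):
  Gamma_p = [[3.4326]]
  r_p     = [-1.2186]
With p = 1 this is the single equation gamma(0) phi_1 = gamma(1):
  phi_hat_1 = gamma(1) / gamma(0) = -1.2186 / 3.4326 = -0.3550.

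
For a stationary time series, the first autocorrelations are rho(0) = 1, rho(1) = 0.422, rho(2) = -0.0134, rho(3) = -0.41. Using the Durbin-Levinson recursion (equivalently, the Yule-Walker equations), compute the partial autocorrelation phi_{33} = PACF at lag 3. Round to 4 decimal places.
\phi_{33} = -0.3920

The PACF at lag k is phi_{kk}, the last component of the solution
to the Yule-Walker system G_k phi = r_k where
  (G_k)_{ij} = rho(|i - j|), (r_k)_i = rho(i), i,j = 1..k.
Equivalently, Durbin-Levinson gives phi_{kk} iteratively:
  phi_{11} = rho(1)
  phi_{kk} = [rho(k) - sum_{j=1..k-1} phi_{k-1,j} rho(k-j)]
            / [1 - sum_{j=1..k-1} phi_{k-1,j} rho(j)],
  phi_{k,j} = phi_{k-1,j} - phi_{kk} phi_{k-1,k-j},  j = 1..k-1.
Step k = 1:
  phi_11 = rho(1) = 0.422.
Step k = 2:
  phi_22 = [rho(2) - phi_11 rho(1)] / [1 - phi_11 rho(1)] = [-0.0134 - (0.422)(0.422)] / [1 - (0.422)(0.422)]
         = -0.191484 / 0.821916 = -0.232973.
  Update: phi_21 = phi_11 - phi_22 phi_11 = 0.422 - (-0.232973)(0.422) = 0.520314.
Step k = 3:
  phi_33 = [rho(3) - phi_21 rho(2) - phi_22 rho(1)] / [1 - phi_21 rho(1) - phi_22 rho(2)]
    numerator   = -0.41 - (0.520314)(-0.0134) - (-0.232973)(0.422) = -0.3047133
    denominator = 1 - (0.520314)(0.422) - (-0.232973)(-0.0134) = 0.77730545
  phi_33 = -0.3047133 / 0.77730545 = -0.392.
Therefore phi_{33} = -0.3920.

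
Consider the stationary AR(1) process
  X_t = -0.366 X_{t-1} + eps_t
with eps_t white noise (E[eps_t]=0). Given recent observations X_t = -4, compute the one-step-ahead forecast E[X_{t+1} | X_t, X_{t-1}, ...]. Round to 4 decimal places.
E[X_{t+1} \mid \mathcal F_t] = 1.4640

For an AR(p) model X_t = c + sum_i phi_i X_{t-i} + eps_t, the
one-step-ahead conditional mean is
  E[X_{t+1} | X_t, ...] = c + sum_i phi_i X_{t+1-i}.
Substitute known values:
  E[X_{t+1} | ...] = (-0.366) * (-4)
                   = 1.4640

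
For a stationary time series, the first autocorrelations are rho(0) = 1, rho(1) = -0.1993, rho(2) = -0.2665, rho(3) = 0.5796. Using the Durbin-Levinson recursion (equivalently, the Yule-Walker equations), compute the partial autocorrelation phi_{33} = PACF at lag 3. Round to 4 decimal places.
\phi_{33} = 0.5170

The PACF at lag k is phi_{kk}, the last component of the solution
to the Yule-Walker system G_k phi = r_k where
  (G_k)_{ij} = rho(|i - j|), (r_k)_i = rho(i), i,j = 1..k.
Equivalently, Durbin-Levinson gives phi_{kk} iteratively:
  phi_{11} = rho(1)
  phi_{kk} = [rho(k) - sum_{j=1..k-1} phi_{k-1,j} rho(k-j)]
            / [1 - sum_{j=1..k-1} phi_{k-1,j} rho(j)],
  phi_{k,j} = phi_{k-1,j} - phi_{kk} phi_{k-1,k-j},  j = 1..k-1.
Step k = 1:
  phi_11 = rho(1) = -0.1993.
Step k = 2:
  phi_22 = [rho(2) - phi_11 rho(1)] / [1 - phi_11 rho(1)] = [-0.2665 - (-0.1993)(-0.1993)] / [1 - (-0.1993)(-0.1993)]
         = -0.30622049 / 0.96027951 = -0.318887.
  Update: phi_21 = phi_11 - phi_22 phi_11 = -0.1993 - (-0.318887)(-0.1993) = -0.262854.
Step k = 3:
  phi_33 = [rho(3) - phi_21 rho(2) - phi_22 rho(1)] / [1 - phi_21 rho(1) - phi_22 rho(2)]
    numerator   = 0.5796 - (-0.262854)(-0.2665) - (-0.318887)(-0.1993) = 0.44599522
    denominator = 1 - (-0.262854)(-0.1993) - (-0.318887)(-0.2665) = 0.86262983
  phi_33 = 0.44599522 / 0.86262983 = 0.517.
Therefore phi_{33} = 0.5170.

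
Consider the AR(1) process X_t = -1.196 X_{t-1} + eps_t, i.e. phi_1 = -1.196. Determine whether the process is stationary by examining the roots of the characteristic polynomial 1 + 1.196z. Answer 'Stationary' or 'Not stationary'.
\text{Not stationary}

The AR(p) characteristic polynomial is P(z) = 1 + 1.196z.
Stationarity requires all roots to lie outside the unit circle, i.e. |z| > 1 for every root.
This is linear in z: 1 + (1.196) z = 0  =>  z = -1/(1.196) = -0.83612,  |z| = 0.83612.
Moduli of all roots: 0.8361.
All moduli strictly greater than 1? No.
Verdict: Not stationary.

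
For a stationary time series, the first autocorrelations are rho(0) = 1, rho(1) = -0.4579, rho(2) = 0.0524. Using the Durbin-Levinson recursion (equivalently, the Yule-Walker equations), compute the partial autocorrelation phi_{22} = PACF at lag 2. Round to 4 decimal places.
\phi_{22} = -0.1990

The PACF at lag k is phi_{kk}, the last component of the solution
to the Yule-Walker system G_k phi = r_k where
  (G_k)_{ij} = rho(|i - j|), (r_k)_i = rho(i), i,j = 1..k.
Equivalently, Durbin-Levinson gives phi_{kk} iteratively:
  phi_{11} = rho(1)
  phi_{kk} = [rho(k) - sum_{j=1..k-1} phi_{k-1,j} rho(k-j)]
            / [1 - sum_{j=1..k-1} phi_{k-1,j} rho(j)],
  phi_{k,j} = phi_{k-1,j} - phi_{kk} phi_{k-1,k-j},  j = 1..k-1.
Step k = 1:
  phi_11 = rho(1) = -0.4579.
Step k = 2:
  phi_22 = [rho(2) - phi_11 rho(1)] / [1 - phi_11 rho(1)] = [0.0524 - (-0.4579)(-0.4579)] / [1 - (-0.4579)(-0.4579)]
         = -0.15727241 / 0.79032759 = -0.199.
Therefore phi_{22} = -0.1990.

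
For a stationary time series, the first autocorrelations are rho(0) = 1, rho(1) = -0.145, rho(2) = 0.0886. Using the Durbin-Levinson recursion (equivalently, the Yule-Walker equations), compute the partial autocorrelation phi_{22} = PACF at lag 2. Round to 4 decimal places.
\phi_{22} = 0.0690

The PACF at lag k is phi_{kk}, the last component of the solution
to the Yule-Walker system G_k phi = r_k where
  (G_k)_{ij} = rho(|i - j|), (r_k)_i = rho(i), i,j = 1..k.
Equivalently, Durbin-Levinson gives phi_{kk} iteratively:
  phi_{11} = rho(1)
  phi_{kk} = [rho(k) - sum_{j=1..k-1} phi_{k-1,j} rho(k-j)]
            / [1 - sum_{j=1..k-1} phi_{k-1,j} rho(j)],
  phi_{k,j} = phi_{k-1,j} - phi_{kk} phi_{k-1,k-j},  j = 1..k-1.
Step k = 1:
  phi_11 = rho(1) = -0.145.
Step k = 2:
  phi_22 = [rho(2) - phi_11 rho(1)] / [1 - phi_11 rho(1)] = [0.0886 - (-0.145)(-0.145)] / [1 - (-0.145)(-0.145)]
         = 0.067575 / 0.978975 = 0.069.
Therefore phi_{22} = 0.0690.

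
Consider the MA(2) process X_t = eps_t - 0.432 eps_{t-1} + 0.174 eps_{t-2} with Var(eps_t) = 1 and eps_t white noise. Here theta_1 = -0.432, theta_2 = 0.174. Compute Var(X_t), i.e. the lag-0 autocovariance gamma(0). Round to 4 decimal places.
\gamma(0) = 1.2169

For an MA(q) process X_t = eps_t + sum_i theta_i eps_{t-i} with
Var(eps_t) = sigma^2, the variance is
  gamma(0) = sigma^2 * (1 + sum_i theta_i^2).
  sum_i theta_i^2 = (-0.432)^2 + (0.174)^2 = 0.186624 + 0.030276 = 0.2169.
  gamma(0) = 1 * (1 + 0.2169) = 1 * 1.2169 = 1.2169.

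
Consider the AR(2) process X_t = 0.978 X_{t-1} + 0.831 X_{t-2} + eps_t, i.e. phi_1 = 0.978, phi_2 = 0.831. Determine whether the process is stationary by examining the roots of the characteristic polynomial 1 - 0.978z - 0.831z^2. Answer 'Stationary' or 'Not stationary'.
\text{Not stationary}

The AR(p) characteristic polynomial is P(z) = 1 - 0.978z - 0.831z^2.
Stationarity requires all roots to lie outside the unit circle, i.e. |z| > 1 for every root.
Set 1 + (-0.978) z + (-0.831) z^2 = 0, i.e. a z^2 + b z + c = 0 with a = -0.831, b = -0.978, c = 1.
Discriminant D = b^2 - 4ac = (-0.978)^2 - 4*(-0.831)*1 = 0.956484 - (-3.324) = 4.280484.
D >= 0, so the roots are real: z = (-b +/- sqrt(D)) / (2a) = (0.978 +/- 2.068933) / (-1.662).
  z_1 = (0.978 + 2.068933) / (-1.662) = -1.8333,   |z_1| = 1.8333.
  z_2 = (0.978 - 2.068933) / (-1.662) = 0.6564,   |z_2| = 0.6564.
Moduli of all roots: 1.8333, 0.6564.
All moduli strictly greater than 1? No.
Verdict: Not stationary.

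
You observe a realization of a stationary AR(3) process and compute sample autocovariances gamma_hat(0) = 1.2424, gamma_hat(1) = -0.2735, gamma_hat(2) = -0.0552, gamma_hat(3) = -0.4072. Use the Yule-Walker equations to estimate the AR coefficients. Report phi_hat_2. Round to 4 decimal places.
\hat\phi_{2} = -0.1899

The Yule-Walker equations for an AR(p) process read, in matrix form,
  Gamma_p phi = r_p,   with   (Gamma_p)_{ij} = gamma(|i - j|),
                       (r_p)_i = gamma(i),   i,j = 1..p.
Substitute the sample gammas (Toeplitz matrix and right-hand side of size 3):
  Gamma_p = [[1.2424, -0.2735, -0.0552], [-0.2735, 1.2424, -0.2735], [-0.0552, -0.2735, 1.2424]]
  r_p     = [-0.2735, -0.0552, -0.4072]
Written out (R1..R3):
  (R1) 1.2424 phi_1 - 0.2735 phi_2 - 0.0552 phi_3 = -0.2735
  (R2) -0.2735 phi_1 + 1.2424 phi_2 - 0.2735 phi_3 = -0.0552
  (R3) -0.0552 phi_1 - 0.2735 phi_2 + 1.2424 phi_3 = -0.4072
Gaussian elimination:
  R2 <- R2 - (-0.2735/1.2424) R1 = R2 - (-0.220138) R1:  1.182192 phi_2 - 0.285652 phi_3 = -0.115408
  R3 <- R3 - (-0.0552/1.2424) R1 = R3 - (-0.04443) R1:  -0.285652 phi_2 + 1.239947 phi_3 = -0.419352
  R3 <- R3 - (-0.285652/1.182192) R2 = R3 - (-0.241629) R2:  1.170926 phi_3 = -0.447238
Back-substitution:
  phi_hat_3 = -0.447238 / 1.170926 = -0.381952
  phi_hat_2 = (-0.115408 - (-0.285652)(-0.381952)) / 1.182192 = -0.189913
  phi_hat_1 = (-0.2735 - (-0.2735)(-0.189913) - (-0.0552)(-0.381952)) / 1.2424 = -0.278916
So phi_hat = [-0.2789, -0.1899, -0.3820].
Therefore phi_hat_2 = -0.1899.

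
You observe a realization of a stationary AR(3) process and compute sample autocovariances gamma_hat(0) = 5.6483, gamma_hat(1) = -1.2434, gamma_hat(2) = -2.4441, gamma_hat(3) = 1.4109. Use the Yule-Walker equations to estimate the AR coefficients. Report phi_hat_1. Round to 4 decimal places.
\hat\phi_{1} = -0.3350

The Yule-Walker equations for an AR(p) process read, in matrix form,
  Gamma_p phi = r_p,   with   (Gamma_p)_{ij} = gamma(|i - j|),
                       (r_p)_i = gamma(i),   i,j = 1..p.
Substitute the sample gammas (Toeplitz matrix and right-hand side of size 3):
  Gamma_p = [[5.6483, -1.2434, -2.4441], [-1.2434, 5.6483, -1.2434], [-2.4441, -1.2434, 5.6483]]
  r_p     = [-1.2434, -2.4441, 1.4109]
Written out (R1..R3):
  (R1) 5.6483 phi_1 - 1.2434 phi_2 - 2.4441 phi_3 = -1.2434
  (R2) -1.2434 phi_1 + 5.6483 phi_2 - 1.2434 phi_3 = -2.4441
  (R3) -2.4441 phi_1 - 1.2434 phi_2 + 5.6483 phi_3 = 1.4109
Gaussian elimination:
  R2 <- R2 - (-1.2434/5.6483) R1 = R2 - (-0.220137) R1:  5.374582 phi_2 - 1.781437 phi_3 = -2.717818
  R3 <- R3 - (-2.4441/5.6483) R1 = R3 - (-0.432714) R1:  -1.781437 phi_2 + 4.590703 phi_3 = 0.872863
  R3 <- R3 - (-1.781437/5.374582) R2 = R3 - (-0.331456) R2:  4.000235 phi_3 = -0.027974
Back-substitution:
  phi_hat_3 = -0.027974 / 4.000235 = -0.006993
  phi_hat_2 = (-2.717818 - (-1.781437)(-0.006993)) / 5.374582 = -0.507998
  phi_hat_1 = (-1.2434 - (-1.2434)(-0.507998) - (-2.4441)(-0.006993)) / 5.6483 = -0.334992
So phi_hat = [-0.3350, -0.5080, -0.0070].
Therefore phi_hat_1 = -0.3350.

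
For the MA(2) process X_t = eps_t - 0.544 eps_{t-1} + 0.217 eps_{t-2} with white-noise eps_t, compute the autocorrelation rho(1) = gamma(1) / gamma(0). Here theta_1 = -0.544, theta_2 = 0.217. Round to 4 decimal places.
\rho(1) = -0.4930

For an MA(q) process with theta_0 = 1, the autocovariance is
  gamma(k) = sigma^2 * sum_{i=0..q-k} theta_i * theta_{i+k},
and rho(k) = gamma(k) / gamma(0). Sigma^2 cancels.
  numerator   = (1)*(-0.544) + (-0.544)*(0.217) = -0.662048.
  denominator = (1)^2 + (-0.544)^2 + (0.217)^2 = 1.343025.
  rho(1) = -0.662048 / 1.343025 = -0.4930.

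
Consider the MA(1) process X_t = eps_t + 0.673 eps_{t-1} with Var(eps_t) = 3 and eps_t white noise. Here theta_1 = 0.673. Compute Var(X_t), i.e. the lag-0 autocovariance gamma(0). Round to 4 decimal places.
\gamma(0) = 4.3588

For an MA(q) process X_t = eps_t + sum_i theta_i eps_{t-i} with
Var(eps_t) = sigma^2, the variance is
  gamma(0) = sigma^2 * (1 + sum_i theta_i^2).
  sum_i theta_i^2 = (0.673)^2 = 0.452929.
  gamma(0) = 3 * (1 + 0.452929) = 3 * 1.452929 = 4.358787, which rounds to 4.3588.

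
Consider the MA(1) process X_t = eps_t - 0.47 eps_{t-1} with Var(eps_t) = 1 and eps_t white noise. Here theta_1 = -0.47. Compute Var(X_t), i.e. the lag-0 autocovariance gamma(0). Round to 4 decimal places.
\gamma(0) = 1.2209

For an MA(q) process X_t = eps_t + sum_i theta_i eps_{t-i} with
Var(eps_t) = sigma^2, the variance is
  gamma(0) = sigma^2 * (1 + sum_i theta_i^2).
  sum_i theta_i^2 = (-0.47)^2 = 0.2209.
  gamma(0) = 1 * (1 + 0.2209) = 1 * 1.2209 = 1.2209.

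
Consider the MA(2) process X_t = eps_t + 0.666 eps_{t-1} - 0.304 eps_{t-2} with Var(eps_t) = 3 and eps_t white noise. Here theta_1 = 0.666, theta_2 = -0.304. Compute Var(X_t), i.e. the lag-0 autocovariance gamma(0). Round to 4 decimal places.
\gamma(0) = 4.6079

For an MA(q) process X_t = eps_t + sum_i theta_i eps_{t-i} with
Var(eps_t) = sigma^2, the variance is
  gamma(0) = sigma^2 * (1 + sum_i theta_i^2).
  sum_i theta_i^2 = (0.666)^2 + (-0.304)^2 = 0.443556 + 0.092416 = 0.535972.
  gamma(0) = 3 * (1 + 0.535972) = 3 * 1.535972 = 4.607916, which rounds to 4.6079.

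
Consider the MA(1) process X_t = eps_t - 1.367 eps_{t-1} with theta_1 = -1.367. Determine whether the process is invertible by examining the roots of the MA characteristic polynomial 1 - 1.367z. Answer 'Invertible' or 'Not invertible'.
\text{Not invertible}

The MA(q) characteristic polynomial is P(z) = 1 - 1.367z.
Invertibility requires all roots to lie outside the unit circle, i.e. |z| > 1 for every root.
This is linear in z: 1 + (-1.367) z = 0  =>  z = -1/(-1.367) = 0.731529,  |z| = 0.731529.
Moduli of all roots: 0.7315.
All moduli strictly greater than 1? No.
Verdict: Not invertible.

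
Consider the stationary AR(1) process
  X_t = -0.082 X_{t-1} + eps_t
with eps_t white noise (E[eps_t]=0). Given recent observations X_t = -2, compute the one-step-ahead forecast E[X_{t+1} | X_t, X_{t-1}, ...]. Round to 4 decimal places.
E[X_{t+1} \mid \mathcal F_t] = 0.1640

For an AR(p) model X_t = c + sum_i phi_i X_{t-i} + eps_t, the
one-step-ahead conditional mean is
  E[X_{t+1} | X_t, ...] = c + sum_i phi_i X_{t+1-i}.
Substitute known values:
  E[X_{t+1} | ...] = (-0.082) * (-2)
                   = 0.1640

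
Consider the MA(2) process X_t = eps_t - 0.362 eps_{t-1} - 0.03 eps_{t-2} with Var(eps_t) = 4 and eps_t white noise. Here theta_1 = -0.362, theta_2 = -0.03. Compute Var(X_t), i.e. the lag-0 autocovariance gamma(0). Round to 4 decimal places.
\gamma(0) = 4.5278

For an MA(q) process X_t = eps_t + sum_i theta_i eps_{t-i} with
Var(eps_t) = sigma^2, the variance is
  gamma(0) = sigma^2 * (1 + sum_i theta_i^2).
  sum_i theta_i^2 = (-0.362)^2 + (-0.03)^2 = 0.131044 + 0.0009 = 0.131944.
  gamma(0) = 4 * (1 + 0.131944) = 4 * 1.131944 = 4.527776, which rounds to 4.5278.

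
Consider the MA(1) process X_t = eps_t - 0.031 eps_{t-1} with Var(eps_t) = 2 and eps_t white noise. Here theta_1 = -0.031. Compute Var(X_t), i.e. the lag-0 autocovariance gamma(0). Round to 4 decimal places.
\gamma(0) = 2.0019

For an MA(q) process X_t = eps_t + sum_i theta_i eps_{t-i} with
Var(eps_t) = sigma^2, the variance is
  gamma(0) = sigma^2 * (1 + sum_i theta_i^2).
  sum_i theta_i^2 = (-0.031)^2 = 0.000961.
  gamma(0) = 2 * (1 + 0.000961) = 2 * 1.000961 = 2.001922, which rounds to 2.0019.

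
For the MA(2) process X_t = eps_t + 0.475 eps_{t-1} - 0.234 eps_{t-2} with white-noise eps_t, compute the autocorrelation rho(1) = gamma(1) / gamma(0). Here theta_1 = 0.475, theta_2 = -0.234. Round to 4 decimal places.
\rho(1) = 0.2842

For an MA(q) process with theta_0 = 1, the autocovariance is
  gamma(k) = sigma^2 * sum_{i=0..q-k} theta_i * theta_{i+k},
and rho(k) = gamma(k) / gamma(0). Sigma^2 cancels.
  numerator   = (1)*(0.475) + (0.475)*(-0.234) = 0.36385.
  denominator = (1)^2 + (0.475)^2 + (-0.234)^2 = 1.280381.
  rho(1) = 0.36385 / 1.280381 = 0.2842.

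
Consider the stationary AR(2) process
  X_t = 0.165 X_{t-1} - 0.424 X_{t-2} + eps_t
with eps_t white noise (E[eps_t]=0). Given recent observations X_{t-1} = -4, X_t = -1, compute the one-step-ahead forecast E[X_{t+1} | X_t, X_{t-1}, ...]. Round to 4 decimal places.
E[X_{t+1} \mid \mathcal F_t] = 1.5310

For an AR(p) model X_t = c + sum_i phi_i X_{t-i} + eps_t, the
one-step-ahead conditional mean is
  E[X_{t+1} | X_t, ...] = c + sum_i phi_i X_{t+1-i}.
Substitute known values:
  E[X_{t+1} | ...] = (0.165) * (-1) + (-0.424) * (-4)
                   = 1.5310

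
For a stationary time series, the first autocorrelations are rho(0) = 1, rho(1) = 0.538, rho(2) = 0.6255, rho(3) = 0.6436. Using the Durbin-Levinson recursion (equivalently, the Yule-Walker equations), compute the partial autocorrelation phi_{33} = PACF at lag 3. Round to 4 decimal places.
\phi_{33} = 0.3839

The PACF at lag k is phi_{kk}, the last component of the solution
to the Yule-Walker system G_k phi = r_k where
  (G_k)_{ij} = rho(|i - j|), (r_k)_i = rho(i), i,j = 1..k.
Equivalently, Durbin-Levinson gives phi_{kk} iteratively:
  phi_{11} = rho(1)
  phi_{kk} = [rho(k) - sum_{j=1..k-1} phi_{k-1,j} rho(k-j)]
            / [1 - sum_{j=1..k-1} phi_{k-1,j} rho(j)],
  phi_{k,j} = phi_{k-1,j} - phi_{kk} phi_{k-1,k-j},  j = 1..k-1.
Step k = 1:
  phi_11 = rho(1) = 0.538.
Step k = 2:
  phi_22 = [rho(2) - phi_11 rho(1)] / [1 - phi_11 rho(1)] = [0.6255 - (0.538)(0.538)] / [1 - (0.538)(0.538)]
         = 0.336056 / 0.710556 = 0.472948.
  Update: phi_21 = phi_11 - phi_22 phi_11 = 0.538 - (0.472948)(0.538) = 0.283554.
Step k = 3:
  phi_33 = [rho(3) - phi_21 rho(2) - phi_22 rho(1)] / [1 - phi_21 rho(1) - phi_22 rho(2)]
    numerator   = 0.6436 - (0.283554)(0.6255) - (0.472948)(0.538) = 0.21179098
    denominator = 1 - (0.283554)(0.538) - (0.472948)(0.6255) = 0.55161901
  phi_33 = 0.21179098 / 0.55161901 = 0.3839.
Therefore phi_{33} = 0.3839.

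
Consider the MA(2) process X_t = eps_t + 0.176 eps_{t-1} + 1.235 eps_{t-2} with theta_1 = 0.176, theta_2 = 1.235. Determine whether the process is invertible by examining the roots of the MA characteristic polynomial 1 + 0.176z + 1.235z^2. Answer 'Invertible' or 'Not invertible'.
\text{Not invertible}

The MA(q) characteristic polynomial is P(z) = 1 + 0.176z + 1.235z^2.
Invertibility requires all roots to lie outside the unit circle, i.e. |z| > 1 for every root.
Set 1 + (0.176) z + (1.235) z^2 = 0, i.e. a z^2 + b z + c = 0 with a = 1.235, b = 0.176, c = 1.
Discriminant D = b^2 - 4ac = (0.176)^2 - 4*(1.235)*1 = 0.030976 - (4.94) = -4.909024.
D < 0, so the roots are the complex-conjugate pair z = (-b +/- i sqrt(-D)) / (2a) = -0.0713 +/- 0.897i.
For a conjugate pair |z|^2 = z * conj(z) = (product of roots) = c/a = 1/(1.235) = 0.809717, so |z| = sqrt(0.809717) = 0.8998 for both roots.
Moduli of all roots: 0.8998, 0.8998.
All moduli strictly greater than 1? No.
Verdict: Not invertible.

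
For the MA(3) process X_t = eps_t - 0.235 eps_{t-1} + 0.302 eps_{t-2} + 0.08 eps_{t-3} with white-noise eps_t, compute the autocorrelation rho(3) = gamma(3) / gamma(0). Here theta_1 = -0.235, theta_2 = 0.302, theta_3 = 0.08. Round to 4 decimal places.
\rho(3) = 0.0694

For an MA(q) process with theta_0 = 1, the autocovariance is
  gamma(k) = sigma^2 * sum_{i=0..q-k} theta_i * theta_{i+k},
and rho(k) = gamma(k) / gamma(0). Sigma^2 cancels.
  numerator   = (1)*(0.08) = 0.08.
  denominator = (1)^2 + (-0.235)^2 + (0.302)^2 + (0.08)^2 = 1.152829.
  rho(3) = 0.08 / 1.152829 = 0.0694.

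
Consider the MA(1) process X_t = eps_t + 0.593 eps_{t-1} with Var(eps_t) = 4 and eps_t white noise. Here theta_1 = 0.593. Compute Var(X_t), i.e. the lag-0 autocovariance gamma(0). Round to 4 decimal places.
\gamma(0) = 5.4066

For an MA(q) process X_t = eps_t + sum_i theta_i eps_{t-i} with
Var(eps_t) = sigma^2, the variance is
  gamma(0) = sigma^2 * (1 + sum_i theta_i^2).
  sum_i theta_i^2 = (0.593)^2 = 0.351649.
  gamma(0) = 4 * (1 + 0.351649) = 4 * 1.351649 = 5.406596, which rounds to 5.4066.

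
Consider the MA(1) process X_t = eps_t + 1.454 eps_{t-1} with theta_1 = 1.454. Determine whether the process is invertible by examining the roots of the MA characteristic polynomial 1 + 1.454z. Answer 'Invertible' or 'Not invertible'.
\text{Not invertible}

The MA(q) characteristic polynomial is P(z) = 1 + 1.454z.
Invertibility requires all roots to lie outside the unit circle, i.e. |z| > 1 for every root.
This is linear in z: 1 + (1.454) z = 0  =>  z = -1/(1.454) = -0.687758,  |z| = 0.687758.
Moduli of all roots: 0.6878.
All moduli strictly greater than 1? No.
Verdict: Not invertible.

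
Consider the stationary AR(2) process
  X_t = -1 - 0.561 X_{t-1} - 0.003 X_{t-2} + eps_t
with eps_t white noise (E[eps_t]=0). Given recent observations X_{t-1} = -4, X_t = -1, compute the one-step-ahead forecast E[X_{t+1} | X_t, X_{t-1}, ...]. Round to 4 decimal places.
E[X_{t+1} \mid \mathcal F_t] = -0.4270

For an AR(p) model X_t = c + sum_i phi_i X_{t-i} + eps_t, the
one-step-ahead conditional mean is
  E[X_{t+1} | X_t, ...] = c + sum_i phi_i X_{t+1-i}.
Substitute known values:
  E[X_{t+1} | ...] = -1 + (-0.561) * (-1) + (-0.003) * (-4)
                   = -0.4270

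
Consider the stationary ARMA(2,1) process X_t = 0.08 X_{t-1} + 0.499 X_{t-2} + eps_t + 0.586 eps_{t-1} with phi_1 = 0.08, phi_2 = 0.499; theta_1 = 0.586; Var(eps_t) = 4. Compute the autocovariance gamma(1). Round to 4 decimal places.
\gamma(1) = 6.0144

Multiply the model equation by X_{t-k} and take expectations. With theta_0 = psi_0 = 1 and psi_j the MA(infinity) weights, this gives
  gamma(k) - sum_i phi_i gamma(k-i) = c_k,
  c_k = sigma^2 * sum_{j=k..q} theta_j psi_{j-k}   (c_k = 0 for k > q),
using gamma(-m) = gamma(m).
psi-weights needed (psi_j = theta_j + sum_i phi_i psi_{j-i}):
  psi_1 = theta_1 + phi_1 = 0.586 + (0.08) = 0.666
Right-hand sides:
  c_0 = sigma^2 (1 + theta_1 psi_1) = 4 * (1 + (0.586)(0.666)) = 4 * 1.390276 = 5.561104
  c_1 = sigma^2 theta_1 = 4 * (0.586) = 2.344
  c_2 = 0
Equations for k = 0, 1, 2 (AR order 2, c_2 = 0):
  (E0) gamma(0) = phi_1 gamma(1) + phi_2 gamma(2) + c_0
  (E1) gamma(1) = phi_1 gamma(0) + phi_2 gamma(1) + c_1
  (E2) gamma(2) = phi_1 gamma(1) + phi_2 gamma(0)
From (E1): gamma(1) = A gamma(0) + B with
  A = phi_1 / (1 - phi_2) = 0.08 / 0.501 = 0.159681,   B = c_1 / (1 - phi_2) = 2.344 / 0.501 = 4.678643.
Insert (E2) into (E0): gamma(0) (1 - phi_2^2) = phi_1 (1 + phi_2) gamma(1) + c_0.
  phi_1 (1 + phi_2) = (0.08)(1.499) = 0.11992,   1 - phi_2^2 = 0.750999.
Replace gamma(1) by A gamma(0) + B and collect gamma(0):
  gamma(0) [0.750999 - (0.11992)(0.159681)] = (0.11992)(4.678643) + 5.561104
  gamma(0) * 0.73185 = 6.122167
  gamma(0) = 6.122167 / 0.73185 = 8.365329.
  gamma(1) = A gamma(0) + B = (0.159681)(8.365329) + (4.678643) = 6.014424.
Therefore gamma(1) = 6.0144 (to 4 decimal places).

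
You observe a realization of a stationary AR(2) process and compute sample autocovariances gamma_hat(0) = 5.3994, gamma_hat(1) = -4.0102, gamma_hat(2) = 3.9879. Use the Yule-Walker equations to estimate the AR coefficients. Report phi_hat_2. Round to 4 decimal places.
\hat\phi_{2} = 0.4170

The Yule-Walker equations for an AR(p) process read, in matrix form,
  Gamma_p phi = r_p,   with   (Gamma_p)_{ij} = gamma(|i - j|),
                       (r_p)_i = gamma(i),   i,j = 1..p.
Substitute the sample gammas (Toeplitz matrix and right-hand side of size 2):
  Gamma_p = [[5.3994, -4.0102], [-4.0102, 5.3994]]
  r_p     = [-4.0102, 3.9879]
Written out:
  5.3994 phi_1 - 4.0102 phi_2 = -4.0102
  -4.0102 phi_1 + 5.3994 phi_2 = 3.9879
Solve by Cramer's rule:
  det = gamma(0)^2 - gamma(1)^2 = (5.3994)^2 - (-4.0102)^2 = 29.15352036 - 16.08170404 = 13.07181632
  phi_hat_1 = [gamma(1) gamma(0) - gamma(1) gamma(2)] / det = [(-4.0102)(5.3994) - (-4.0102)(3.9879)] / 13.07181632 = -5.6603973 / 13.07181632 = -0.433
  phi_hat_2 = [gamma(0) gamma(2) - gamma(1)^2] / det = [(5.3994)(3.9879) - (-4.0102)^2] / 13.07181632 = 5.45056322 / 13.07181632 = 0.417
So phi_hat = [-0.4330, 0.4170].
Therefore phi_hat_2 = 0.4170.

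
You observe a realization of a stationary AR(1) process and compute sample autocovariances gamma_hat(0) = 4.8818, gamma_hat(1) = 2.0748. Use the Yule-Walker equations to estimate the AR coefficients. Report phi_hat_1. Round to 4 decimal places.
\hat\phi_{1} = 0.4250

The Yule-Walker equations for an AR(p) process read, in matrix form,
  Gamma_p phi = r_p,   with   (Gamma_p)_{ij} = gamma(|i - j|),
                       (r_p)_i = gamma(i),   i,j = 1..p.
Substitute the sample gammas (Toeplitz matrix and right-hand side of size 1):
  Gamma_p = [[4.8818]]
  r_p     = [2.0748]
With p = 1 this is the single equation gamma(0) phi_1 = gamma(1):
  phi_hat_1 = gamma(1) / gamma(0) = 2.0748 / 4.8818 = 0.4250.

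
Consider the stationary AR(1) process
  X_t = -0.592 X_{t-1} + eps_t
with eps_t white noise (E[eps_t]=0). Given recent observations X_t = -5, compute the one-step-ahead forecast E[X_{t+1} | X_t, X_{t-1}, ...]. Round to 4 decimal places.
E[X_{t+1} \mid \mathcal F_t] = 2.9600

For an AR(p) model X_t = c + sum_i phi_i X_{t-i} + eps_t, the
one-step-ahead conditional mean is
  E[X_{t+1} | X_t, ...] = c + sum_i phi_i X_{t+1-i}.
Substitute known values:
  E[X_{t+1} | ...] = (-0.592) * (-5)
                   = 2.9600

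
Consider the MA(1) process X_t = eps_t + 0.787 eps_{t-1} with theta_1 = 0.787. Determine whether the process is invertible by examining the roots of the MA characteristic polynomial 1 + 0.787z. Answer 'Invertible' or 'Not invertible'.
\text{Invertible}

The MA(q) characteristic polynomial is P(z) = 1 + 0.787z.
Invertibility requires all roots to lie outside the unit circle, i.e. |z| > 1 for every root.
This is linear in z: 1 + (0.787) z = 0  =>  z = -1/(0.787) = -1.270648,  |z| = 1.270648.
Moduli of all roots: 1.2706.
All moduli strictly greater than 1? Yes.
Verdict: Invertible.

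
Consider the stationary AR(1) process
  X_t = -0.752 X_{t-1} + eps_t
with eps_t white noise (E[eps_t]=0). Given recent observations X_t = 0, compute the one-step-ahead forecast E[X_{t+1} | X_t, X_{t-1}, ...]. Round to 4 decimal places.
E[X_{t+1} \mid \mathcal F_t] = 0.0000

For an AR(p) model X_t = c + sum_i phi_i X_{t-i} + eps_t, the
one-step-ahead conditional mean is
  E[X_{t+1} | X_t, ...] = c + sum_i phi_i X_{t+1-i}.
Substitute known values:
  E[X_{t+1} | ...] = (-0.752) * (0)
                   = 0.0000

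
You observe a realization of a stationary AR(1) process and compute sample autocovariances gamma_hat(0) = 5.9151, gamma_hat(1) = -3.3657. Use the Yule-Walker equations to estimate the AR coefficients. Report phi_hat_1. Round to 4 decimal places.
\hat\phi_{1} = -0.5690

The Yule-Walker equations for an AR(p) process read, in matrix form,
  Gamma_p phi = r_p,   with   (Gamma_p)_{ij} = gamma(|i - j|),
                       (r_p)_i = gamma(i),   i,j = 1..p.
Substitute the sample gammas (Toeplitz matrix and right-hand side of size 1):
  Gamma_p = [[5.9151]]
  r_p     = [-3.3657]
With p = 1 this is the single equation gamma(0) phi_1 = gamma(1):
  phi_hat_1 = gamma(1) / gamma(0) = -3.3657 / 5.9151 = -0.5690.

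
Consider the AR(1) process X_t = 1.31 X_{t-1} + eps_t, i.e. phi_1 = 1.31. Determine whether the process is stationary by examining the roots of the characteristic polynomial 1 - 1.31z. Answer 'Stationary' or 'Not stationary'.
\text{Not stationary}

The AR(p) characteristic polynomial is P(z) = 1 - 1.31z.
Stationarity requires all roots to lie outside the unit circle, i.e. |z| > 1 for every root.
This is linear in z: 1 + (-1.31) z = 0  =>  z = -1/(-1.31) = 0.763359,  |z| = 0.763359.
Moduli of all roots: 0.7634.
All moduli strictly greater than 1? No.
Verdict: Not stationary.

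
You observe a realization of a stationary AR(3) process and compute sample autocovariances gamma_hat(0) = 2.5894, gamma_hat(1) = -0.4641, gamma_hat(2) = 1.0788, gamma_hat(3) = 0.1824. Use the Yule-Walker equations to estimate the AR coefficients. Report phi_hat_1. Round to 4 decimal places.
\hat\phi_{1} = -0.1990

The Yule-Walker equations for an AR(p) process read, in matrix form,
  Gamma_p phi = r_p,   with   (Gamma_p)_{ij} = gamma(|i - j|),
                       (r_p)_i = gamma(i),   i,j = 1..p.
Substitute the sample gammas (Toeplitz matrix and right-hand side of size 3):
  Gamma_p = [[2.5894, -0.4641, 1.0788], [-0.4641, 2.5894, -0.4641], [1.0788, -0.4641, 2.5894]]
  r_p     = [-0.4641, 1.0788, 0.1824]
Written out (R1..R3):
  (R1) 2.5894 phi_1 - 0.4641 phi_2 + 1.0788 phi_3 = -0.4641
  (R2) -0.4641 phi_1 + 2.5894 phi_2 - 0.4641 phi_3 = 1.0788
  (R3) 1.0788 phi_1 - 0.4641 phi_2 + 2.5894 phi_3 = 0.1824
Gaussian elimination:
  R2 <- R2 - (-0.4641/2.5894) R1 = R2 - (-0.179231) R1:  2.506219 phi_2 - 0.270746 phi_3 = 0.995619
  R3 <- R3 - (1.0788/2.5894) R1 = R3 - (0.416622) R1:  -0.270746 phi_2 + 2.139949 phi_3 = 0.375754
  R3 <- R3 - (-0.270746/2.506219) R2 = R3 - (-0.10803) R2:  2.1107 phi_3 = 0.48331
Back-substitution:
  phi_hat_3 = 0.48331 / 2.1107 = 0.228981
  phi_hat_2 = (0.995619 - (-0.270746)(0.228981)) / 2.506219 = 0.421996
  phi_hat_1 = (-0.4641 - (-0.4641)(0.421996) - (1.0788)(0.228981)) / 2.5894 = -0.198995
So phi_hat = [-0.1990, 0.4220, 0.2290].
Therefore phi_hat_1 = -0.1990.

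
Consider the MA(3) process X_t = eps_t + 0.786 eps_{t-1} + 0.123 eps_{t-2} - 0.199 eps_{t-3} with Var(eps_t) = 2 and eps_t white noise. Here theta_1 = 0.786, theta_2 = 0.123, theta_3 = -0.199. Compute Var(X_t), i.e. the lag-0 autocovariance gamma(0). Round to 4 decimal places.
\gamma(0) = 3.3451

For an MA(q) process X_t = eps_t + sum_i theta_i eps_{t-i} with
Var(eps_t) = sigma^2, the variance is
  gamma(0) = sigma^2 * (1 + sum_i theta_i^2).
  sum_i theta_i^2 = (0.786)^2 + (0.123)^2 + (-0.199)^2 = 0.617796 + 0.015129 + 0.039601 = 0.672526.
  gamma(0) = 2 * (1 + 0.672526) = 2 * 1.672526 = 3.345052, which rounds to 3.3451.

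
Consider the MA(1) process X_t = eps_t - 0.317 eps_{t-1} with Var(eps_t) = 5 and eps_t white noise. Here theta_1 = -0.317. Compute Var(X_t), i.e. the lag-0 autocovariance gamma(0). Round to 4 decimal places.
\gamma(0) = 5.5024

For an MA(q) process X_t = eps_t + sum_i theta_i eps_{t-i} with
Var(eps_t) = sigma^2, the variance is
  gamma(0) = sigma^2 * (1 + sum_i theta_i^2).
  sum_i theta_i^2 = (-0.317)^2 = 0.100489.
  gamma(0) = 5 * (1 + 0.100489) = 5 * 1.100489 = 5.502445, which rounds to 5.5024.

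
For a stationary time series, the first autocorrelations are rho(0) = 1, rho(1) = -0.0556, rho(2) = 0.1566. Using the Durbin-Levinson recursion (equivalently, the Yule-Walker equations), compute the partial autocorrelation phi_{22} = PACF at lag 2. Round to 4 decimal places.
\phi_{22} = 0.1540

The PACF at lag k is phi_{kk}, the last component of the solution
to the Yule-Walker system G_k phi = r_k where
  (G_k)_{ij} = rho(|i - j|), (r_k)_i = rho(i), i,j = 1..k.
Equivalently, Durbin-Levinson gives phi_{kk} iteratively:
  phi_{11} = rho(1)
  phi_{kk} = [rho(k) - sum_{j=1..k-1} phi_{k-1,j} rho(k-j)]
            / [1 - sum_{j=1..k-1} phi_{k-1,j} rho(j)],
  phi_{k,j} = phi_{k-1,j} - phi_{kk} phi_{k-1,k-j},  j = 1..k-1.
Step k = 1:
  phi_11 = rho(1) = -0.0556.
Step k = 2:
  phi_22 = [rho(2) - phi_11 rho(1)] / [1 - phi_11 rho(1)] = [0.1566 - (-0.0556)(-0.0556)] / [1 - (-0.0556)(-0.0556)]
         = 0.15350864 / 0.99690864 = 0.154.
Therefore phi_{22} = 0.1540.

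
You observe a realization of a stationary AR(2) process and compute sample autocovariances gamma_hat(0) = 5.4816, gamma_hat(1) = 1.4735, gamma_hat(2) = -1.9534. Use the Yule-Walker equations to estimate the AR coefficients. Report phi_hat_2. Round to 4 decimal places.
\hat\phi_{2} = -0.4620

The Yule-Walker equations for an AR(p) process read, in matrix form,
  Gamma_p phi = r_p,   with   (Gamma_p)_{ij} = gamma(|i - j|),
                       (r_p)_i = gamma(i),   i,j = 1..p.
Substitute the sample gammas (Toeplitz matrix and right-hand side of size 2):
  Gamma_p = [[5.4816, 1.4735], [1.4735, 5.4816]]
  r_p     = [1.4735, -1.9534]
Written out:
  5.4816 phi_1 + 1.4735 phi_2 = 1.4735
  1.4735 phi_1 + 5.4816 phi_2 = -1.9534
Solve by Cramer's rule:
  det = gamma(0)^2 - gamma(1)^2 = (5.4816)^2 - (1.4735)^2 = 30.04793856 - 2.17120225 = 27.87673631
  phi_hat_1 = [gamma(1) gamma(0) - gamma(1) gamma(2)] / det = [(1.4735)(5.4816) - (1.4735)(-1.9534)] / 27.87673631 = 10.9554725 / 27.87673631 = 0.393
  phi_hat_2 = [gamma(0) gamma(2) - gamma(1)^2] / det = [(5.4816)(-1.9534) - (1.4735)^2] / 27.87673631 = -12.87895969 / 27.87673631 = -0.462
So phi_hat = [0.3930, -0.4620].
Therefore phi_hat_2 = -0.4620.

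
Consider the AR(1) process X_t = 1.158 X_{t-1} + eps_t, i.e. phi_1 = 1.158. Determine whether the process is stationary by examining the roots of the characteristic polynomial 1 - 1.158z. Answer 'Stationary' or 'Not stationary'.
\text{Not stationary}

The AR(p) characteristic polynomial is P(z) = 1 - 1.158z.
Stationarity requires all roots to lie outside the unit circle, i.e. |z| > 1 for every root.
This is linear in z: 1 + (-1.158) z = 0  =>  z = -1/(-1.158) = 0.863558,  |z| = 0.863558.
Moduli of all roots: 0.8636.
All moduli strictly greater than 1? No.
Verdict: Not stationary.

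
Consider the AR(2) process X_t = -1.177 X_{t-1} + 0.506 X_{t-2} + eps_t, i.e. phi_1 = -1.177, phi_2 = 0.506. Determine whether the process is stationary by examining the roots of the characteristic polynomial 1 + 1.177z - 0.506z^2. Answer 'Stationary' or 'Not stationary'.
\text{Not stationary}

The AR(p) characteristic polynomial is P(z) = 1 + 1.177z - 0.506z^2.
Stationarity requires all roots to lie outside the unit circle, i.e. |z| > 1 for every root.
Set 1 + (1.177) z + (-0.506) z^2 = 0, i.e. a z^2 + b z + c = 0 with a = -0.506, b = 1.177, c = 1.
Discriminant D = b^2 - 4ac = (1.177)^2 - 4*(-0.506)*1 = 1.385329 - (-2.024) = 3.409329.
D >= 0, so the roots are real: z = (-b +/- sqrt(D)) / (2a) = (-1.177 +/- 1.846437) / (-1.012).
  z_1 = (-1.177 + 1.846437) / (-1.012) = -0.6615,   |z_1| = 0.6615.
  z_2 = (-1.177 - 1.846437) / (-1.012) = 2.9876,   |z_2| = 2.9876.
Moduli of all roots: 0.6615, 2.9876.
All moduli strictly greater than 1? No.
Verdict: Not stationary.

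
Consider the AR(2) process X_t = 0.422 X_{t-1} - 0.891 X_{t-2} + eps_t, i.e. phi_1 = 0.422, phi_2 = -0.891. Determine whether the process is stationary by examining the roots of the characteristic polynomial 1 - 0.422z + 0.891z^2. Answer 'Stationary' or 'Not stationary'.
\text{Stationary}

The AR(p) characteristic polynomial is P(z) = 1 - 0.422z + 0.891z^2.
Stationarity requires all roots to lie outside the unit circle, i.e. |z| > 1 for every root.
Set 1 + (-0.422) z + (0.891) z^2 = 0, i.e. a z^2 + b z + c = 0 with a = 0.891, b = -0.422, c = 1.
Discriminant D = b^2 - 4ac = (-0.422)^2 - 4*(0.891)*1 = 0.178084 - (3.564) = -3.385916.
D < 0, so the roots are the complex-conjugate pair z = (-b +/- i sqrt(-D)) / (2a) = 0.2368 +/- 1.0326i.
For a conjugate pair |z|^2 = z * conj(z) = (product of roots) = c/a = 1/(0.891) = 1.122334, so |z| = sqrt(1.122334) = 1.0594 for both roots.
Moduli of all roots: 1.0594, 1.0594.
All moduli strictly greater than 1? Yes.
Verdict: Stationary.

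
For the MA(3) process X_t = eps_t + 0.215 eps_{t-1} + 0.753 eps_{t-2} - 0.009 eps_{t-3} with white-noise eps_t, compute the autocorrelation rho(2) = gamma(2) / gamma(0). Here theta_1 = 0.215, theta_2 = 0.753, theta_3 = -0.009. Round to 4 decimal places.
\rho(2) = 0.4655

For an MA(q) process with theta_0 = 1, the autocovariance is
  gamma(k) = sigma^2 * sum_{i=0..q-k} theta_i * theta_{i+k},
and rho(k) = gamma(k) / gamma(0). Sigma^2 cancels.
  numerator   = (1)*(0.753) + (0.215)*(-0.009) = 0.751065.
  denominator = (1)^2 + (0.215)^2 + (0.753)^2 + (-0.009)^2 = 1.613315.
  rho(2) = 0.751065 / 1.613315 = 0.4655.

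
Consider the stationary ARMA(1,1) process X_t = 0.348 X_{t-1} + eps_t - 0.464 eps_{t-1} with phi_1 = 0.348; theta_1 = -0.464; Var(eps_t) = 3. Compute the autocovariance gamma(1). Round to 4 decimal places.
\gamma(1) = -0.3320

Multiply the model equation by X_{t-k} and take expectations. With theta_0 = psi_0 = 1 and psi_j the MA(infinity) weights, this gives
  gamma(k) - sum_i phi_i gamma(k-i) = c_k,
  c_k = sigma^2 * sum_{j=k..q} theta_j psi_{j-k}   (c_k = 0 for k > q),
using gamma(-m) = gamma(m).
psi-weights needed (psi_j = theta_j + sum_i phi_i psi_{j-i}):
  psi_1 = theta_1 + phi_1 = -0.464 + (0.348) = -0.116
Right-hand sides:
  c_0 = sigma^2 (1 + theta_1 psi_1) = 3 * (1 + (-0.464)(-0.116)) = 3 * 1.053824 = 3.161472
  c_1 = sigma^2 theta_1 = 3 * (-0.464) = -1.392
  c_2 = 0
Equations for k = 0 and k = 1 (AR order 1):
  gamma(0) = phi_1 gamma(1) + c_0
  gamma(1) = phi_1 gamma(0) + c_1
Substituting the second into the first: gamma(0) (1 - phi_1^2) = c_0 + phi_1 c_1, so
  gamma(0) = (c_0 + phi_1 c_1) / (1 - phi_1^2) = (3.161472 + (0.348)(-1.392)) / (1 - (0.348)^2) = 2.677056 / 0.878896 = 3.04593.
  gamma(1) = phi_1 gamma(0) + c_1 = (0.348)(3.04593) + (-1.392) = -0.332016.
Therefore gamma(1) = -0.3320 (to 4 decimal places).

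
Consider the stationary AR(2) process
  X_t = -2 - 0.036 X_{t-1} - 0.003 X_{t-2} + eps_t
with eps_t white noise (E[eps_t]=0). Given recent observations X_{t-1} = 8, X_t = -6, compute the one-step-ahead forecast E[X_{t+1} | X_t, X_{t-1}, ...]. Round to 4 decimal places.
E[X_{t+1} \mid \mathcal F_t] = -1.8080

For an AR(p) model X_t = c + sum_i phi_i X_{t-i} + eps_t, the
one-step-ahead conditional mean is
  E[X_{t+1} | X_t, ...] = c + sum_i phi_i X_{t+1-i}.
Substitute known values:
  E[X_{t+1} | ...] = -2 + (-0.036) * (-6) + (-0.003) * (8)
                   = -1.8080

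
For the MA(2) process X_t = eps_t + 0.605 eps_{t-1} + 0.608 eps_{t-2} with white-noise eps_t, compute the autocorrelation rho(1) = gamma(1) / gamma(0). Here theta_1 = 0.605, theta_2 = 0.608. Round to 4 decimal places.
\rho(1) = 0.5605

For an MA(q) process with theta_0 = 1, the autocovariance is
  gamma(k) = sigma^2 * sum_{i=0..q-k} theta_i * theta_{i+k},
and rho(k) = gamma(k) / gamma(0). Sigma^2 cancels.
  numerator   = (1)*(0.605) + (0.605)*(0.608) = 0.97284.
  denominator = (1)^2 + (0.605)^2 + (0.608)^2 = 1.735689.
  rho(1) = 0.97284 / 1.735689 = 0.5605.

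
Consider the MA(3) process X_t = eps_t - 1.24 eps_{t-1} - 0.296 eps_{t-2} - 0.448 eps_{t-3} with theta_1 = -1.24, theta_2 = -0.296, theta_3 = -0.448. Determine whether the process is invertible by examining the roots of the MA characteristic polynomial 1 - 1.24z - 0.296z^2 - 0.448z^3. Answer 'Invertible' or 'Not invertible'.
\text{Not invertible}

The MA(q) characteristic polynomial is P(z) = 1 - 1.24z - 0.296z^2 - 0.448z^3.
Invertibility requires all roots to lie outside the unit circle, i.e. |z| > 1 for every root.
Degree 3: look for a simple real root z0 first, then factor out (1 - z/z0) and solve the remaining quadratic.
Testing z0 = 0.625: P(0.625) = 1 + (-1.24)(0.625) + (-0.296)(0.625)^2 + (-0.448)(0.625)^3
  = 1 + (-0.775) + (-0.115625) + (-0.109375) = 0.  So z_0 = 0.625 is a root, |z_0| = 0.625.
Divide out the factor (1 - 1.6 z) = (1 - z/z0) (since 1/z0 = 1.6):
  P(z) = (1 - 1.6 z)(1 + (0.36) z + (0.28) z^2)
  [check: z-coef 0.36 - (1.6) = -1.24; z^2-coef 0.28 - (1.6)(0.36) = -0.296; z^3-coef -(1.6)(0.28) = -0.448.]
Remaining roots from the quadratic factor 1 + (0.36) z + (0.28) z^2:
  Set 1 + (0.36) z + (0.28) z^2 = 0, i.e. a z^2 + b z + c = 0 with a = 0.28, b = 0.36, c = 1.
  Discriminant D = b^2 - 4ac = (0.36)^2 - 4*(0.28)*1 = 0.1296 - (1.12) = -0.9904.
  D < 0, so the roots are the complex-conjugate pair z = (-b +/- i sqrt(-D)) / (2a) = -0.6429 +/- 1.7771i.
  For a conjugate pair |z|^2 = z * conj(z) = (product of roots) = c/a = 1/(0.28) = 3.571429, so |z| = sqrt(3.571429) = 1.8898 for both roots.
Moduli of all roots: 0.6250, 1.8898, 1.8898.
All moduli strictly greater than 1? No.
Verdict: Not invertible.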